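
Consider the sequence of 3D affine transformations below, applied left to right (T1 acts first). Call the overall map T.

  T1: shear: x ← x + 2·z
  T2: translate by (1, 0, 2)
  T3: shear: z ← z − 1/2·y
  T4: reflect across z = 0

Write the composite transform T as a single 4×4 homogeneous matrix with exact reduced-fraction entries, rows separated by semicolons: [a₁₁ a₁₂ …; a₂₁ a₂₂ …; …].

T1 = [1 0 2 0; 0 1 0 0; 0 0 1 0; 0 0 0 1]
T2·T1 = [1 0 2 1; 0 1 0 0; 0 0 1 2; 0 0 0 1]
T3·…·T1 = [1 0 2 1; 0 1 0 0; 0 -1/2 1 2; 0 0 0 1]
T4·…·T1 = [1 0 2 1; 0 1 0 0; 0 1/2 -1 -2; 0 0 0 1]

T = [1 0 2 1; 0 1 0 0; 0 1/2 -1 -2; 0 0 0 1]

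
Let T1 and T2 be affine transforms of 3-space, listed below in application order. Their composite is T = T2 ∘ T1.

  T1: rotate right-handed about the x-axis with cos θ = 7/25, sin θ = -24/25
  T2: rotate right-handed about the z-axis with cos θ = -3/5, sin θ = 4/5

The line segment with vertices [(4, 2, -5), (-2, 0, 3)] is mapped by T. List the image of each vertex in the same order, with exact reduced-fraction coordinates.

T1 rotate right-handed about the x-axis with cos θ = 7/25, sin θ = -24/25: (4, 2, -5) → (4, -106/25, -83/25); (-2, 0, 3) → (-2, 72/25, 21/25)
T2 rotate right-handed about the z-axis with cos θ = -3/5, sin θ = 4/5: (4, -106/25, -83/25) → (124/125, 718/125, -83/25); (-2, 72/25, 21/25) → (-138/125, -416/125, 21/25)

image vertices: (124/125, 718/125, -83/25), (-138/125, -416/125, 21/25)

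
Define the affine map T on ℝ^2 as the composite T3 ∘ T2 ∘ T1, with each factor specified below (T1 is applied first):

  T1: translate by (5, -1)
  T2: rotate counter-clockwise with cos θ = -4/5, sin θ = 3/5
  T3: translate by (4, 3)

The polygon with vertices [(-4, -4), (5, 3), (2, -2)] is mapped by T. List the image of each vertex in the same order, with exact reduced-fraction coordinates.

T1 translate by (5, -1): (-4, -4) → (1, -5); (5, 3) → (10, 2); (2, -2) → (7, -3)
T2 rotate counter-clockwise with cos θ = -4/5, sin θ = 3/5: (1, -5) → (11/5, 23/5); (10, 2) → (-46/5, 22/5); (7, -3) → (-19/5, 33/5)
T3 translate by (4, 3): (11/5, 23/5) → (31/5, 38/5); (-46/5, 22/5) → (-26/5, 37/5); (-19/5, 33/5) → (1/5, 48/5)

image vertices: (31/5, 38/5), (-26/5, 37/5), (1/5, 48/5)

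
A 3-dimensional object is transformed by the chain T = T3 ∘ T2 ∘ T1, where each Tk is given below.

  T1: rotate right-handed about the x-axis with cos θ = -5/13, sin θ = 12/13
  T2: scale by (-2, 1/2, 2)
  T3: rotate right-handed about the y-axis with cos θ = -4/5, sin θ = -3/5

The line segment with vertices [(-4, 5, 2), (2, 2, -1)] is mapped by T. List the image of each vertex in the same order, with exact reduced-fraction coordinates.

T1 rotate right-handed about the x-axis with cos θ = -5/13, sin θ = 12/13: (-4, 5, 2) → (-4, -49/13, 50/13); (2, 2, -1) → (2, 2/13, 29/13)
T2 scale by (-2, 1/2, 2): (-4, -49/13, 50/13) → (8, -49/26, 100/13); (2, 2/13, 29/13) → (-4, 1/13, 58/13)
T3 rotate right-handed about the y-axis with cos θ = -4/5, sin θ = -3/5: (8, -49/26, 100/13) → (-716/65, -49/26, -88/65); (-4, 1/13, 58/13) → (34/65, 1/13, -388/65)

image vertices: (-716/65, -49/26, -88/65), (34/65, 1/13, -388/65)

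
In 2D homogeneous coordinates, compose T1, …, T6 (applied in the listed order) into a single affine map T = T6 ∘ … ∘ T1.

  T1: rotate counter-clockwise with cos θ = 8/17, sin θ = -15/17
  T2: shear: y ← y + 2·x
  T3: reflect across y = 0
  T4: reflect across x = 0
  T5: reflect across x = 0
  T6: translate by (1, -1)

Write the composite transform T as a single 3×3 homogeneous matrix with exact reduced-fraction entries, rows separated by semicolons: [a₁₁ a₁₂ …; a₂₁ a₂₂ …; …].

T1 = [8/17 15/17 0; -15/17 8/17 0; 0 0 1]
T2·T1 = [8/17 15/17 0; 1/17 38/17 0; 0 0 1]
T3·…·T1 = [8/17 15/17 0; -1/17 -38/17 0; 0 0 1]
T4·…·T1 = [-8/17 -15/17 0; -1/17 -38/17 0; 0 0 1]
T5·…·T1 = [8/17 15/17 0; -1/17 -38/17 0; 0 0 1]
T6·…·T1 = [8/17 15/17 1; -1/17 -38/17 -1; 0 0 1]

T = [8/17 15/17 1; -1/17 -38/17 -1; 0 0 1]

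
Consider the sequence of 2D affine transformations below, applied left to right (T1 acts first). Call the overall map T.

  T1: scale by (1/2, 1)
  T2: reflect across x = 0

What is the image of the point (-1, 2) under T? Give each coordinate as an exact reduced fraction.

T(p) = (1/2, 2)

T1 scale by (1/2, 1): (-1, 2) → (-1/2, 2)
T2 reflect across x = 0: (-1/2, 2) → (1/2, 2)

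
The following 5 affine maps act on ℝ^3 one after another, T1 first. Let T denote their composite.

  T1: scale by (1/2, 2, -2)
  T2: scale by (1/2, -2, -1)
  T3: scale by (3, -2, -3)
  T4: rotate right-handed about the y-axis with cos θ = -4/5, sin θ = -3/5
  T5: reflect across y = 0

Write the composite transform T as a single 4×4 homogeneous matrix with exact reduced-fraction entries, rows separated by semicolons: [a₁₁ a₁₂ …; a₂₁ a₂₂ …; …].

T1 = [1/2 0 0 0; 0 2 0 0; 0 0 -2 0; 0 0 0 1]
T2·T1 = [1/4 0 0 0; 0 -4 0 0; 0 0 2 0; 0 0 0 1]
T3·…·T1 = [3/4 0 0 0; 0 8 0 0; 0 0 -6 0; 0 0 0 1]
T4·…·T1 = [-3/5 0 18/5 0; 0 8 0 0; 9/20 0 24/5 0; 0 0 0 1]
T5·…·T1 = [-3/5 0 18/5 0; 0 -8 0 0; 9/20 0 24/5 0; 0 0 0 1]

T = [-3/5 0 18/5 0; 0 -8 0 0; 9/20 0 24/5 0; 0 0 0 1]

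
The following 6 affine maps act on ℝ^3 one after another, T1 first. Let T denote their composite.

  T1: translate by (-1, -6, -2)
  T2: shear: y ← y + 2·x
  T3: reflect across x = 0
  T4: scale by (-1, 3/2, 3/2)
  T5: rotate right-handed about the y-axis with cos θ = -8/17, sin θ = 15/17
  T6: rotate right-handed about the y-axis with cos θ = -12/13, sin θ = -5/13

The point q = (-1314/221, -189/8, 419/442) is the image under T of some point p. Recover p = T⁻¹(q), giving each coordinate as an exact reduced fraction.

T1 = [1 0 0 -1; 0 1 0 -6; 0 0 1 -2; 0 0 0 1]
T2·T1 = [1 0 0 -1; 2 1 0 -8; 0 0 1 -2; 0 0 0 1]
T3·…·T1 = [-1 0 0 1; 2 1 0 -8; 0 0 1 -2; 0 0 0 1]
T4·…·T1 = [1 0 0 -1; 3 3/2 0 -12; 0 0 3/2 -3; 0 0 0 1]
T5·…·T1 = [-8/17 0 45/34 -37/17; 3 3/2 0 -12; -15/17 0 -12/17 39/17; 0 0 0 1]
T6·…·T1 = [171/221 0 -210/221 249/221; 3 3/2 0 -12; 140/221 0 513/442 -653/221; 0 0 0 1]
det M = 9/4; M⁻¹ = [171/221 0 140/221 1; -342/221 2/3 -280/221 6; -280/663 0 114/221 2; 0 0 0 1]
M⁻¹ · (-1314/221, -189/8, 419/442)ᵀ = (-3, -7/4, 5)ᵀ

p = (-3, -7/4, 5)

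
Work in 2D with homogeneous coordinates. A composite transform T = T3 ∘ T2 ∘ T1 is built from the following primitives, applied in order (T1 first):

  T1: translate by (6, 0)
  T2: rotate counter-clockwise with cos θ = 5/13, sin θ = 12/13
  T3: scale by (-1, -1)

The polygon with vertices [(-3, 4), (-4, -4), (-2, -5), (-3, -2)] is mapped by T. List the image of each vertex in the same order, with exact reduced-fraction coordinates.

image vertices: (33/13, -56/13), (-58/13, -4/13), (-80/13, -23/13), (-3, -2)

T1 translate by (6, 0): (-3, 4) → (3, 4); (-4, -4) → (2, -4); (-2, -5) → (4, -5); (-3, -2) → (3, -2)
T2 rotate counter-clockwise with cos θ = 5/13, sin θ = 12/13: (3, 4) → (-33/13, 56/13); (2, -4) → (58/13, 4/13); (4, -5) → (80/13, 23/13); (3, -2) → (3, 2)
T3 scale by (-1, -1): (-33/13, 56/13) → (33/13, -56/13); (58/13, 4/13) → (-58/13, -4/13); (80/13, 23/13) → (-80/13, -23/13); (3, 2) → (-3, -2)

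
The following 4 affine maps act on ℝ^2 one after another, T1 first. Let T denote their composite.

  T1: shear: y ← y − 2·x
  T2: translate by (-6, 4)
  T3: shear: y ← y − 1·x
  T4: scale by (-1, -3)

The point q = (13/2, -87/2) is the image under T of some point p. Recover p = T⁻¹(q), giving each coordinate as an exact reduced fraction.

T1 = [1 0 0; -2 1 0; 0 0 1]
T2·T1 = [1 0 -6; -2 1 4; 0 0 1]
T3·…·T1 = [1 0 -6; -3 1 10; 0 0 1]
T4·…·T1 = [-1 0 6; 9 -3 -30; 0 0 1]
det M = 3; M⁻¹ = [-1 0 6; -3 -1/3 8; 0 0 1]
M⁻¹ · (13/2, -87/2)ᵀ = (-1/2, 3)ᵀ

p = (-1/2, 3)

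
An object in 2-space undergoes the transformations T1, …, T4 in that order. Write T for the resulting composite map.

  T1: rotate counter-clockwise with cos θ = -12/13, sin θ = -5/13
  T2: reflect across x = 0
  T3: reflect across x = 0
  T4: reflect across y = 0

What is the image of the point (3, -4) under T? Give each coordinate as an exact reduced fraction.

T1 rotate counter-clockwise with cos θ = -12/13, sin θ = -5/13: (3, -4) → (-56/13, 33/13)
T2 reflect across x = 0: (-56/13, 33/13) → (56/13, 33/13)
T3 reflect across x = 0: (56/13, 33/13) → (-56/13, 33/13)
T4 reflect across y = 0: (-56/13, 33/13) → (-56/13, -33/13)

T(p) = (-56/13, -33/13)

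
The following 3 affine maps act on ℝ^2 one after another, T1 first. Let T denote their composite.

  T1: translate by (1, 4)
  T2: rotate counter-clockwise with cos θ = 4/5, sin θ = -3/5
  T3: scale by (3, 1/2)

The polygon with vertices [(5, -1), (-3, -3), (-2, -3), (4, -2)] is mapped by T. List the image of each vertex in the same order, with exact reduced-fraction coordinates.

image vertices: (99/5, -3/5), (-3, 1), (-3/5, 7/10), (78/5, -7/10)

T1 translate by (1, 4): (5, -1) → (6, 3); (-3, -3) → (-2, 1); (-2, -3) → (-1, 1); (4, -2) → (5, 2)
T2 rotate counter-clockwise with cos θ = 4/5, sin θ = -3/5: (6, 3) → (33/5, -6/5); (-2, 1) → (-1, 2); (-1, 1) → (-1/5, 7/5); (5, 2) → (26/5, -7/5)
T3 scale by (3, 1/2): (33/5, -6/5) → (99/5, -3/5); (-1, 2) → (-3, 1); (-1/5, 7/5) → (-3/5, 7/10); (26/5, -7/5) → (78/5, -7/10)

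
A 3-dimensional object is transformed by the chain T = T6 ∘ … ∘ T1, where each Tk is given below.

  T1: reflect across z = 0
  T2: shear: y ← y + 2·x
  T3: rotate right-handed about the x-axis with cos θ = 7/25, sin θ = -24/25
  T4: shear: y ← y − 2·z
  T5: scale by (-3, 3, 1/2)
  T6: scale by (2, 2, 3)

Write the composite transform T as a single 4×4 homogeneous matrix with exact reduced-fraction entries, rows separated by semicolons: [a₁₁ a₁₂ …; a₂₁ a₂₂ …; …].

T = [-6 0 0 0; 132/5 66/5 -12/5 0; -72/25 -36/25 -21/50 0; 0 0 0 1]

T1 = [1 0 0 0; 0 1 0 0; 0 0 -1 0; 0 0 0 1]
T2·T1 = [1 0 0 0; 2 1 0 0; 0 0 -1 0; 0 0 0 1]
T3·…·T1 = [1 0 0 0; 14/25 7/25 -24/25 0; -48/25 -24/25 -7/25 0; 0 0 0 1]
T4·…·T1 = [1 0 0 0; 22/5 11/5 -2/5 0; -48/25 -24/25 -7/25 0; 0 0 0 1]
T5·…·T1 = [-3 0 0 0; 66/5 33/5 -6/5 0; -24/25 -12/25 -7/50 0; 0 0 0 1]
T6·…·T1 = [-6 0 0 0; 132/5 66/5 -12/5 0; -72/25 -36/25 -21/50 0; 0 0 0 1]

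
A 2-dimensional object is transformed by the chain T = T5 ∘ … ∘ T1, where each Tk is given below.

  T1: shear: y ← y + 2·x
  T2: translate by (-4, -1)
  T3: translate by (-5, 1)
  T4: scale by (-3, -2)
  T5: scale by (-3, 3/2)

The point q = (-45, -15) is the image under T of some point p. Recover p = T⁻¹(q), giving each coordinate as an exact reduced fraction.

p = (4, -3)

T1 = [1 0 0; 2 1 0; 0 0 1]
T2·T1 = [1 0 -4; 2 1 -1; 0 0 1]
T3·…·T1 = [1 0 -9; 2 1 0; 0 0 1]
T4·…·T1 = [-3 0 27; -4 -2 0; 0 0 1]
T5·…·T1 = [9 0 -81; -6 -3 0; 0 0 1]
det M = -27; M⁻¹ = [1/9 0 9; -2/9 -1/3 -18; 0 0 1]
M⁻¹ · (-45, -15)ᵀ = (4, -3)ᵀ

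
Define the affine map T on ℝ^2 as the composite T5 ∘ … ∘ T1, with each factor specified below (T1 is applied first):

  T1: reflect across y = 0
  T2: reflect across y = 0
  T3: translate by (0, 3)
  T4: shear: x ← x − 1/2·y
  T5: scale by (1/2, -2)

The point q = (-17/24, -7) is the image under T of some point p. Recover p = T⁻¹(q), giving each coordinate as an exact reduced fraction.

p = (1/3, 1/2)

T1 = [1 0 0; 0 -1 0; 0 0 1]
T2·T1 = [1 0 0; 0 1 0; 0 0 1]
T3·…·T1 = [1 0 0; 0 1 3; 0 0 1]
T4·…·T1 = [1 -1/2 -3/2; 0 1 3; 0 0 1]
T5·…·T1 = [1/2 -1/4 -3/4; 0 -2 -6; 0 0 1]
det M = -1; M⁻¹ = [2 -1/4 0; 0 -1/2 -3; 0 0 1]
M⁻¹ · (-17/24, -7)ᵀ = (1/3, 1/2)ᵀ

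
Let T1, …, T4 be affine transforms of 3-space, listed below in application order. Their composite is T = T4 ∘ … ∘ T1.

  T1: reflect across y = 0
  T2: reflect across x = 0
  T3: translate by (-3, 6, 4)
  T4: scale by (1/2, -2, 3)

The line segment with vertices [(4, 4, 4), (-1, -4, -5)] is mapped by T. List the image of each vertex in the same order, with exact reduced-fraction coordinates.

image vertices: (-7/2, -4, 24), (-1, -20, -3)

T1 reflect across y = 0: (4, 4, 4) → (4, -4, 4); (-1, -4, -5) → (-1, 4, -5)
T2 reflect across x = 0: (4, -4, 4) → (-4, -4, 4); (-1, 4, -5) → (1, 4, -5)
T3 translate by (-3, 6, 4): (-4, -4, 4) → (-7, 2, 8); (1, 4, -5) → (-2, 10, -1)
T4 scale by (1/2, -2, 3): (-7, 2, 8) → (-7/2, -4, 24); (-2, 10, -1) → (-1, -20, -3)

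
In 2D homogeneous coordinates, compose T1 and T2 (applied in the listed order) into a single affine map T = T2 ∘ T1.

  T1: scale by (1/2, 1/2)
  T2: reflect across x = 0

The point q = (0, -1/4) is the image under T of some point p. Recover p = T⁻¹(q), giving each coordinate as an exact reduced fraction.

T1 = [1/2 0 0; 0 1/2 0; 0 0 1]
T2·T1 = [-1/2 0 0; 0 1/2 0; 0 0 1]
det M = -1/4; M⁻¹ = [-2 0 0; 0 2 0; 0 0 1]
M⁻¹ · (0, -1/4)ᵀ = (0, -1/2)ᵀ

p = (0, -1/2)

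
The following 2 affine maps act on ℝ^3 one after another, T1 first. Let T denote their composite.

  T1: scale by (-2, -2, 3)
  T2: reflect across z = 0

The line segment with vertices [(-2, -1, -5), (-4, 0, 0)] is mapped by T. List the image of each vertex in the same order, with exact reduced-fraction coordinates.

T1 scale by (-2, -2, 3): (-2, -1, -5) → (4, 2, -15); (-4, 0, 0) → (8, 0, 0)
T2 reflect across z = 0: (4, 2, -15) → (4, 2, 15); (8, 0, 0) → (8, 0, 0)

image vertices: (4, 2, 15), (8, 0, 0)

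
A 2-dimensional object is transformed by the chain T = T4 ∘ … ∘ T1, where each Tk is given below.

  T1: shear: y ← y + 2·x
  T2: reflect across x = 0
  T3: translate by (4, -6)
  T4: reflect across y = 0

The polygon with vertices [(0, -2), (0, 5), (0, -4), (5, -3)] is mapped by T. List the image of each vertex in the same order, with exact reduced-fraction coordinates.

T1 shear: y ← y + 2·x: (0, -2) → (0, -2); (0, 5) → (0, 5); (0, -4) → (0, -4); (5, -3) → (5, 7)
T2 reflect across x = 0: (0, -2) → (0, -2); (0, 5) → (0, 5); (0, -4) → (0, -4); (5, 7) → (-5, 7)
T3 translate by (4, -6): (0, -2) → (4, -8); (0, 5) → (4, -1); (0, -4) → (4, -10); (-5, 7) → (-1, 1)
T4 reflect across y = 0: (4, -8) → (4, 8); (4, -1) → (4, 1); (4, -10) → (4, 10); (-1, 1) → (-1, -1)

image vertices: (4, 8), (4, 1), (4, 10), (-1, -1)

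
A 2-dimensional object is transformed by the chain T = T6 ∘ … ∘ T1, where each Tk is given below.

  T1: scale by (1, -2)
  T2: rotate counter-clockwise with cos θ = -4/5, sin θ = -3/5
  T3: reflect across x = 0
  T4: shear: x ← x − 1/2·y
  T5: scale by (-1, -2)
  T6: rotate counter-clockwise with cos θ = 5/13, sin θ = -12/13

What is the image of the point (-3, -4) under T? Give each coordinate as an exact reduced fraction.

T1 scale by (1, -2): (-3, -4) → (-3, 8)
T2 rotate counter-clockwise with cos θ = -4/5, sin θ = -3/5: (-3, 8) → (36/5, -23/5)
T3 reflect across x = 0: (36/5, -23/5) → (-36/5, -23/5)
T4 shear: x ← x − 1/2·y: (-36/5, -23/5) → (-49/10, -23/5)
T5 scale by (-1, -2): (-49/10, -23/5) → (49/10, 46/5)
T6 rotate counter-clockwise with cos θ = 5/13, sin θ = -12/13: (49/10, 46/5) → (1349/130, -64/65)

T(p) = (1349/130, -64/65)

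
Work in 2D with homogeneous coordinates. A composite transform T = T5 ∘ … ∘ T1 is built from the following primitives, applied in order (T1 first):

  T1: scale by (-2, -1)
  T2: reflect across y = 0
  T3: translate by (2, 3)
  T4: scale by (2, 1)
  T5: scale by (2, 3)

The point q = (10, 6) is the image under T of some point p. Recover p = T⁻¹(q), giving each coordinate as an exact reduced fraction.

p = (-1/4, -1)

T1 = [-2 0 0; 0 -1 0; 0 0 1]
T2·T1 = [-2 0 0; 0 1 0; 0 0 1]
T3·…·T1 = [-2 0 2; 0 1 3; 0 0 1]
T4·…·T1 = [-4 0 4; 0 1 3; 0 0 1]
T5·…·T1 = [-8 0 8; 0 3 9; 0 0 1]
det M = -24; M⁻¹ = [-1/8 0 1; 0 1/3 -3; 0 0 1]
M⁻¹ · (10, 6)ᵀ = (-1/4, -1)ᵀ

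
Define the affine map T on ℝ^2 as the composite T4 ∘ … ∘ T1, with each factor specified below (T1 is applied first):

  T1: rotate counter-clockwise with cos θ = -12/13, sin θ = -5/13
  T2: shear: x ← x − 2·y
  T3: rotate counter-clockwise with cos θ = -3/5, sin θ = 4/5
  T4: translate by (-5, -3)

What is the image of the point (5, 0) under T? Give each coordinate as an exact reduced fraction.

T1 rotate counter-clockwise with cos θ = -12/13, sin θ = -5/13: (5, 0) → (-60/13, -25/13)
T2 shear: x ← x − 2·y: (-60/13, -25/13) → (-10/13, -25/13)
T3 rotate counter-clockwise with cos θ = -3/5, sin θ = 4/5: (-10/13, -25/13) → (2, 7/13)
T4 translate by (-5, -3): (2, 7/13) → (-3, -32/13)

T(p) = (-3, -32/13)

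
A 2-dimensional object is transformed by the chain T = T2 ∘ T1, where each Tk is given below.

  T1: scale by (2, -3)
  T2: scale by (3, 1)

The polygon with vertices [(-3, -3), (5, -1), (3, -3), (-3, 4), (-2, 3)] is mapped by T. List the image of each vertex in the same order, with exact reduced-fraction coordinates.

image vertices: (-18, 9), (30, 3), (18, 9), (-18, -12), (-12, -9)

T1 scale by (2, -3): (-3, -3) → (-6, 9); (5, -1) → (10, 3); (3, -3) → (6, 9); (-3, 4) → (-6, -12); (-2, 3) → (-4, -9)
T2 scale by (3, 1): (-6, 9) → (-18, 9); (10, 3) → (30, 3); (6, 9) → (18, 9); (-6, -12) → (-18, -12); (-4, -9) → (-12, -9)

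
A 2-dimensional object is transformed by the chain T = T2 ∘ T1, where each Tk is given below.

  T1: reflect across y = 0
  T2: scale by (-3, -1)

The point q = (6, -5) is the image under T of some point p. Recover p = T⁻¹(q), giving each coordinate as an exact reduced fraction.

p = (-2, -5)

T1 = [1 0 0; 0 -1 0; 0 0 1]
T2·T1 = [-3 0 0; 0 1 0; 0 0 1]
det M = -3; M⁻¹ = [-1/3 0 0; 0 1 0; 0 0 1]
M⁻¹ · (6, -5)ᵀ = (-2, -5)ᵀ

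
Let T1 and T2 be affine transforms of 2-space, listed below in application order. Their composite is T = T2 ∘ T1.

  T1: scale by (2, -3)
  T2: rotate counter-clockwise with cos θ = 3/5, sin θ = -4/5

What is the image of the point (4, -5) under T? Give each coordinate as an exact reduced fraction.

T(p) = (84/5, 13/5)

T1 scale by (2, -3): (4, -5) → (8, 15)
T2 rotate counter-clockwise with cos θ = 3/5, sin θ = -4/5: (8, 15) → (84/5, 13/5)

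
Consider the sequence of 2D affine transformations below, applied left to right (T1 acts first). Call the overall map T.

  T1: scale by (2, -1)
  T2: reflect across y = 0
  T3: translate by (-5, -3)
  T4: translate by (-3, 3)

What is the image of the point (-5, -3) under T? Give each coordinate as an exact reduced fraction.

T(p) = (-18, -3)

T1 scale by (2, -1): (-5, -3) → (-10, 3)
T2 reflect across y = 0: (-10, 3) → (-10, -3)
T3 translate by (-5, -3): (-10, -3) → (-15, -6)
T4 translate by (-3, 3): (-15, -6) → (-18, -3)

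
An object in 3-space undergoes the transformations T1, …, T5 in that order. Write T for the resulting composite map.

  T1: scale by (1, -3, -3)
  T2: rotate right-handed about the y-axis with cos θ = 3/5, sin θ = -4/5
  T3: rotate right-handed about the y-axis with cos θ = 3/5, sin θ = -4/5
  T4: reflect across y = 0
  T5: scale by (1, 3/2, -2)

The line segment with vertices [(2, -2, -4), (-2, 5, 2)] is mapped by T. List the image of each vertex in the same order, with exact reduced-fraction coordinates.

T1 scale by (1, -3, -3): (2, -2, -4) → (2, 6, 12); (-2, 5, 2) → (-2, -15, -6)
T2 rotate right-handed about the y-axis with cos θ = 3/5, sin θ = -4/5: (2, 6, 12) → (-42/5, 6, 44/5); (-2, -15, -6) → (18/5, -15, -26/5)
T3 rotate right-handed about the y-axis with cos θ = 3/5, sin θ = -4/5: (-42/5, 6, 44/5) → (-302/25, 6, -36/25); (18/5, -15, -26/5) → (158/25, -15, -6/25)
T4 reflect across y = 0: (-302/25, 6, -36/25) → (-302/25, -6, -36/25); (158/25, -15, -6/25) → (158/25, 15, -6/25)
T5 scale by (1, 3/2, -2): (-302/25, -6, -36/25) → (-302/25, -9, 72/25); (158/25, 15, -6/25) → (158/25, 45/2, 12/25)

image vertices: (-302/25, -9, 72/25), (158/25, 45/2, 12/25)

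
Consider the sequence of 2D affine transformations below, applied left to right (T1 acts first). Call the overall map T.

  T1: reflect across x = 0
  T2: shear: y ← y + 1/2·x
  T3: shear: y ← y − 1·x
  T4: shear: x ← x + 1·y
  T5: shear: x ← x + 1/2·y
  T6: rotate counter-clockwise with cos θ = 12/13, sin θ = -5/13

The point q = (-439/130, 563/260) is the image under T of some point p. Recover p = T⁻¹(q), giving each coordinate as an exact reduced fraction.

T1 = [-1 0 0; 0 1 0; 0 0 1]
T2·T1 = [-1 0 0; -1/2 1 0; 0 0 1]
T3·…·T1 = [-1 0 0; 1/2 1 0; 0 0 1]
T4·…·T1 = [-1/2 1 0; 1/2 1 0; 0 0 1]
T5·…·T1 = [-1/4 3/2 0; 1/2 1 0; 0 0 1]
T6·…·T1 = [-1/26 23/13 0; 29/52 9/26 0; 0 0 1]
det M = -1; M⁻¹ = [-9/26 23/13 0; 29/52 1/26 0; 0 0 1]
M⁻¹ · (-439/130, 563/260)ᵀ = (5, -9/5)ᵀ

p = (5, -9/5)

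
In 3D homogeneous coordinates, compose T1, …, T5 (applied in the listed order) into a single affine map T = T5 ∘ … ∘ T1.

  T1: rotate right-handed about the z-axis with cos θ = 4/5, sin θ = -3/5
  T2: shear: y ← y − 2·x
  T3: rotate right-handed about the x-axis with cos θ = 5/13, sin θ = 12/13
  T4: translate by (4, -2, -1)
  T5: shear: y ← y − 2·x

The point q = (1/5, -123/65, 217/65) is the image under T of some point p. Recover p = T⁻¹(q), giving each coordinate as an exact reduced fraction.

T1 = [4/5 3/5 0 0; -3/5 4/5 0 0; 0 0 1 0; 0 0 0 1]
T2·T1 = [4/5 3/5 0 0; -11/5 -2/5 0 0; 0 0 1 0; 0 0 0 1]
T3·…·T1 = [4/5 3/5 0 0; -11/13 -2/13 -12/13 0; -132/65 -24/65 5/13 0; 0 0 0 1]
T4·…·T1 = [4/5 3/5 0 4; -11/13 -2/13 -12/13 -2; -132/65 -24/65 5/13 -1; 0 0 0 1]
T5·…·T1 = [4/5 3/5 0 4; -159/65 -88/65 -12/13 -10; -132/65 -24/65 5/13 -1; 0 0 0 1]
det M = 1; M⁻¹ = [-56/65 -3/13 -36/65 38/65; 183/65 4/13 48/65 -484/65; -24/13 -12/13 5/13 -19/13; 0 0 0 1]
M⁻¹ · (1/5, -123/65, 217/65)ᵀ = (-1, -5, 6/5)ᵀ

p = (-1, -5, 6/5)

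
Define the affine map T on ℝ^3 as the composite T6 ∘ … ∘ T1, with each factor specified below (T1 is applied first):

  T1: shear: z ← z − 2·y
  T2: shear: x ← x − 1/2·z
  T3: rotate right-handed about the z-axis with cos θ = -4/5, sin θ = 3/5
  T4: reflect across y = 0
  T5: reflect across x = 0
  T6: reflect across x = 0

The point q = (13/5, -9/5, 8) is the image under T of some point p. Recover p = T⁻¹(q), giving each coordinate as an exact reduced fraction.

p = (3, -3, 2)

T1 = [1 0 0 0; 0 1 0 0; 0 -2 1 0; 0 0 0 1]
T2·T1 = [1 1 -1/2 0; 0 1 0 0; 0 -2 1 0; 0 0 0 1]
T3·…·T1 = [-4/5 -7/5 2/5 0; 3/5 -1/5 -3/10 0; 0 -2 1 0; 0 0 0 1]
T4·…·T1 = [-4/5 -7/5 2/5 0; -3/5 1/5 3/10 0; 0 -2 1 0; 0 0 0 1]
T5·…·T1 = [4/5 7/5 -2/5 0; -3/5 1/5 3/10 0; 0 -2 1 0; 0 0 0 1]
T6·…·T1 = [-4/5 -7/5 2/5 0; -3/5 1/5 3/10 0; 0 -2 1 0; 0 0 0 1]
det M = -1; M⁻¹ = [-4/5 -3/5 1/2 0; -3/5 4/5 0 0; -6/5 8/5 1 0; 0 0 0 1]
M⁻¹ · (13/5, -9/5, 8)ᵀ = (3, -3, 2)ᵀ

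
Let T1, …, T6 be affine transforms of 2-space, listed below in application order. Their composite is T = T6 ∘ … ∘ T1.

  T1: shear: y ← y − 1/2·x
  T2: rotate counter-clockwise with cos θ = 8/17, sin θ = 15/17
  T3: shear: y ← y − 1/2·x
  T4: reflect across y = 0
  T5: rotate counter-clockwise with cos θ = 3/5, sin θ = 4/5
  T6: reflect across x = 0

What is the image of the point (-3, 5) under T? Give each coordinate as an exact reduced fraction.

T(p) = (11/10, -2757/340)

T1 shear: y ← y − 1/2·x: (-3, 5) → (-3, 13/2)
T2 rotate counter-clockwise with cos θ = 8/17, sin θ = 15/17: (-3, 13/2) → (-243/34, 7/17)
T3 shear: y ← y − 1/2·x: (-243/34, 7/17) → (-243/34, 271/68)
T4 reflect across y = 0: (-243/34, 271/68) → (-243/34, -271/68)
T5 rotate counter-clockwise with cos θ = 3/5, sin θ = 4/5: (-243/34, -271/68) → (-11/10, -2757/340)
T6 reflect across x = 0: (-11/10, -2757/340) → (11/10, -2757/340)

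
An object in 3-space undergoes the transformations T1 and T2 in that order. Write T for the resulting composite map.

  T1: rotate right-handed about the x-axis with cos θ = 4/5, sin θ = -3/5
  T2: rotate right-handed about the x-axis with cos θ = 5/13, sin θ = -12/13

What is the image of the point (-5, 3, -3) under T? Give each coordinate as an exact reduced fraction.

T(p) = (-5, -237/65, -141/65)

T1 rotate right-handed about the x-axis with cos θ = 4/5, sin θ = -3/5: (-5, 3, -3) → (-5, 3/5, -21/5)
T2 rotate right-handed about the x-axis with cos θ = 5/13, sin θ = -12/13: (-5, 3/5, -21/5) → (-5, -237/65, -141/65)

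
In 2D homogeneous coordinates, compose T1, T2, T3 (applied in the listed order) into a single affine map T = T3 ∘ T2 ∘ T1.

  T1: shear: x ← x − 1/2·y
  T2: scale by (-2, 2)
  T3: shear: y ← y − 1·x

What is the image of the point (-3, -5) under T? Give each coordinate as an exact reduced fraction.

T(p) = (1, -11)

T1 shear: x ← x − 1/2·y: (-3, -5) → (-1/2, -5)
T2 scale by (-2, 2): (-1/2, -5) → (1, -10)
T3 shear: y ← y − 1·x: (1, -10) → (1, -11)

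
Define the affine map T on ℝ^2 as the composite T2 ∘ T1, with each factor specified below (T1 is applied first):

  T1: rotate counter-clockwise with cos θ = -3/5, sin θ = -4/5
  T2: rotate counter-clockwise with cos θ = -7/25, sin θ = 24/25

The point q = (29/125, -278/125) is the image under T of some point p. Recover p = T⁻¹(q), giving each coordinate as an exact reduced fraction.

p = (1, -2)

T1 = [-3/5 4/5 0; -4/5 -3/5 0; 0 0 1]
T2·T1 = [117/125 44/125 0; -44/125 117/125 0; 0 0 1]
det M = 1; M⁻¹ = [117/125 -44/125 0; 44/125 117/125 0; 0 0 1]
M⁻¹ · (29/125, -278/125)ᵀ = (1, -2)ᵀ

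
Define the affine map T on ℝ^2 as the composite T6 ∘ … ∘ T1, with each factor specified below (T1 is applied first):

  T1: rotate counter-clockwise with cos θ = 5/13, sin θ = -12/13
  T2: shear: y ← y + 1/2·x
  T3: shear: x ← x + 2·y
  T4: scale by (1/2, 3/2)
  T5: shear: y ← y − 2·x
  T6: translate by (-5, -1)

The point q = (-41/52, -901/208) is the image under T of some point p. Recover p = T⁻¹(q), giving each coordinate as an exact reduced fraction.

T1 = [5/13 12/13 0; -12/13 5/13 0; 0 0 1]
T2·T1 = [5/13 12/13 0; -19/26 11/13 0; 0 0 1]
T3·…·T1 = [-14/13 34/13 0; -19/26 11/13 0; 0 0 1]
T4·…·T1 = [-7/13 17/13 0; -57/52 33/26 0; 0 0 1]
T5·…·T1 = [-7/13 17/13 0; -1/52 -35/26 0; 0 0 1]
T6·…·T1 = [-7/13 17/13 -5; -1/52 -35/26 -1; 0 0 1]
det M = 3/4; M⁻¹ = [-70/39 -68/39 -418/39; 1/39 -28/39 -23/39; 0 0 1]
M⁻¹ · (-41/52, -901/208)ᵀ = (-7/4, 5/2)ᵀ

p = (-7/4, 5/2)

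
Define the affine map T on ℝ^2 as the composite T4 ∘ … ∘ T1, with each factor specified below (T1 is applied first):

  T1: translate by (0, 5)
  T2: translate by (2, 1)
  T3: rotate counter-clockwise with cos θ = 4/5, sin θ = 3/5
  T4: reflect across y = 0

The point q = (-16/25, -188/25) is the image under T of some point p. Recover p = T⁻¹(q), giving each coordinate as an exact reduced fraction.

T1 = [1 0 0; 0 1 5; 0 0 1]
T2·T1 = [1 0 2; 0 1 6; 0 0 1]
T3·…·T1 = [4/5 -3/5 -2; 3/5 4/5 6; 0 0 1]
T4·…·T1 = [4/5 -3/5 -2; -3/5 -4/5 -6; 0 0 1]
det M = -1; M⁻¹ = [4/5 -3/5 -2; -3/5 -4/5 -6; 0 0 1]
M⁻¹ · (-16/25, -188/25)ᵀ = (2, 2/5)ᵀ

p = (2, 2/5)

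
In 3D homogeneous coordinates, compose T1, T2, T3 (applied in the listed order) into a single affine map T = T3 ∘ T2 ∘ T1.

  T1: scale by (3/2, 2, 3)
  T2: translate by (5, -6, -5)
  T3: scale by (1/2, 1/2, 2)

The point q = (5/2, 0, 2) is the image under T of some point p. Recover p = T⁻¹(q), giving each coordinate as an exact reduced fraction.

p = (0, 3, 2)

T1 = [3/2 0 0 0; 0 2 0 0; 0 0 3 0; 0 0 0 1]
T2·T1 = [3/2 0 0 5; 0 2 0 -6; 0 0 3 -5; 0 0 0 1]
T3·…·T1 = [3/4 0 0 5/2; 0 1 0 -3; 0 0 6 -10; 0 0 0 1]
det M = 9/2; M⁻¹ = [4/3 0 0 -10/3; 0 1 0 3; 0 0 1/6 5/3; 0 0 0 1]
M⁻¹ · (5/2, 0, 2)ᵀ = (0, 3, 2)ᵀ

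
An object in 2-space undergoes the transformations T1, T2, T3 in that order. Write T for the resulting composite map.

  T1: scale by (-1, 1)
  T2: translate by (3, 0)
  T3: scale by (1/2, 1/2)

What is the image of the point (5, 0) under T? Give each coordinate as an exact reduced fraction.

T1 scale by (-1, 1): (5, 0) → (-5, 0)
T2 translate by (3, 0): (-5, 0) → (-2, 0)
T3 scale by (1/2, 1/2): (-2, 0) → (-1, 0)

T(p) = (-1, 0)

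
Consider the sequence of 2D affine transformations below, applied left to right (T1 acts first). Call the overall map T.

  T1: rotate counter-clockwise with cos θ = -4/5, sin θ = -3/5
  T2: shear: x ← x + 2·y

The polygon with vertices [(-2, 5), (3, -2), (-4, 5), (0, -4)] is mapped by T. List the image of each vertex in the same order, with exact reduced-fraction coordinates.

T1 rotate counter-clockwise with cos θ = -4/5, sin θ = -3/5: (-2, 5) → (23/5, -14/5); (3, -2) → (-18/5, -1/5); (-4, 5) → (31/5, -8/5); (0, -4) → (-12/5, 16/5)
T2 shear: x ← x + 2·y: (23/5, -14/5) → (-1, -14/5); (-18/5, -1/5) → (-4, -1/5); (31/5, -8/5) → (3, -8/5); (-12/5, 16/5) → (4, 16/5)

image vertices: (-1, -14/5), (-4, -1/5), (3, -8/5), (4, 16/5)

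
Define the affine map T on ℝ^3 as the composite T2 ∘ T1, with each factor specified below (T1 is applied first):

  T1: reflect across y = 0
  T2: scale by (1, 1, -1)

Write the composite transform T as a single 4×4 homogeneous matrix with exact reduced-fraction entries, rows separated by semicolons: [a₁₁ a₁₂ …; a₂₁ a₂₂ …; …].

T1 = [1 0 0 0; 0 -1 0 0; 0 0 1 0; 0 0 0 1]
T2·T1 = [1 0 0 0; 0 -1 0 0; 0 0 -1 0; 0 0 0 1]

T = [1 0 0 0; 0 -1 0 0; 0 0 -1 0; 0 0 0 1]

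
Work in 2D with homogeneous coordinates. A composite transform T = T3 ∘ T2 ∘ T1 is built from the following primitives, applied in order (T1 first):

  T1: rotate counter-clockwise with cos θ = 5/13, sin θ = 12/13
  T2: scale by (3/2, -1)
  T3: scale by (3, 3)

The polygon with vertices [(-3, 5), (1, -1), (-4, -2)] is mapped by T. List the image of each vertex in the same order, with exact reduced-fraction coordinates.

T1 rotate counter-clockwise with cos θ = 5/13, sin θ = 12/13: (-3, 5) → (-75/13, -11/13); (1, -1) → (17/13, 7/13); (-4, -2) → (4/13, -58/13)
T2 scale by (3/2, -1): (-75/13, -11/13) → (-225/26, 11/13); (17/13, 7/13) → (51/26, -7/13); (4/13, -58/13) → (6/13, 58/13)
T3 scale by (3, 3): (-225/26, 11/13) → (-675/26, 33/13); (51/26, -7/13) → (153/26, -21/13); (6/13, 58/13) → (18/13, 174/13)

image vertices: (-675/26, 33/13), (153/26, -21/13), (18/13, 174/13)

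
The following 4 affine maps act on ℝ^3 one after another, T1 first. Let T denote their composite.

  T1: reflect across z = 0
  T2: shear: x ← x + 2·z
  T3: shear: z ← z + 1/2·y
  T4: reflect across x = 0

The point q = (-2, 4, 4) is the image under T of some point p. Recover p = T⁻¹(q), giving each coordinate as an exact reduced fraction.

p = (-2, 4, -2)

T1 = [1 0 0 0; 0 1 0 0; 0 0 -1 0; 0 0 0 1]
T2·T1 = [1 0 -2 0; 0 1 0 0; 0 0 -1 0; 0 0 0 1]
T3·…·T1 = [1 0 -2 0; 0 1 0 0; 0 1/2 -1 0; 0 0 0 1]
T4·…·T1 = [-1 0 2 0; 0 1 0 0; 0 1/2 -1 0; 0 0 0 1]
det M = 1; M⁻¹ = [-1 1 -2 0; 0 1 0 0; 0 1/2 -1 0; 0 0 0 1]
M⁻¹ · (-2, 4, 4)ᵀ = (-2, 4, -2)ᵀ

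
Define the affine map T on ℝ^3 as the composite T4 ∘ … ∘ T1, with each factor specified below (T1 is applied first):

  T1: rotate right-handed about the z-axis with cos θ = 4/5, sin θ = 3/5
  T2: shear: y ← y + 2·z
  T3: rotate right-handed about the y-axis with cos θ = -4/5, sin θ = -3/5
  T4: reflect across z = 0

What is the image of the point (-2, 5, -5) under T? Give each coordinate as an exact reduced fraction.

T(p) = (167/25, -36/5, -31/25)

T1 rotate right-handed about the z-axis with cos θ = 4/5, sin θ = 3/5: (-2, 5, -5) → (-23/5, 14/5, -5)
T2 shear: y ← y + 2·z: (-23/5, 14/5, -5) → (-23/5, -36/5, -5)
T3 rotate right-handed about the y-axis with cos θ = -4/5, sin θ = -3/5: (-23/5, -36/5, -5) → (167/25, -36/5, 31/25)
T4 reflect across z = 0: (167/25, -36/5, 31/25) → (167/25, -36/5, -31/25)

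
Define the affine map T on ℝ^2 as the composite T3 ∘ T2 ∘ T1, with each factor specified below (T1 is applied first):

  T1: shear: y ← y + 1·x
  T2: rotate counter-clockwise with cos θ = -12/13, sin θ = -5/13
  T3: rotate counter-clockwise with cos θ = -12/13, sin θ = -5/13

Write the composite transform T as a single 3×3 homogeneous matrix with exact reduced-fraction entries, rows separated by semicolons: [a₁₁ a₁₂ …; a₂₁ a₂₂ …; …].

T1 = [1 0 0; 1 1 0; 0 0 1]
T2·T1 = [-7/13 5/13 0; -17/13 -12/13 0; 0 0 1]
T3·…·T1 = [-1/169 -120/169 0; 239/169 119/169 0; 0 0 1]

T = [-1/169 -120/169 0; 239/169 119/169 0; 0 0 1]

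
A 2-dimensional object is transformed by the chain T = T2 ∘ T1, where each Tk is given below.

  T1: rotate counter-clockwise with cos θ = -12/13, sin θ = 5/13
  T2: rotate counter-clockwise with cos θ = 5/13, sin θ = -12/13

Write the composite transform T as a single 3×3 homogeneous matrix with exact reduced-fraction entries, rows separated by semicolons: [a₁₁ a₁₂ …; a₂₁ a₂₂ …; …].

T = [0 -1 0; 1 0 0; 0 0 1]

T1 = [-12/13 -5/13 0; 5/13 -12/13 0; 0 0 1]
T2·T1 = [0 -1 0; 1 0 0; 0 0 1]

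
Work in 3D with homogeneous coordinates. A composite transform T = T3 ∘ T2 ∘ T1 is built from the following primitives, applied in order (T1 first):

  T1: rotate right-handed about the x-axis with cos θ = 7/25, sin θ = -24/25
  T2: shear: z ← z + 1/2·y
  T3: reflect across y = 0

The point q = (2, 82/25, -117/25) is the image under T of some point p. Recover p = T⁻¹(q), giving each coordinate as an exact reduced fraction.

T1 = [1 0 0 0; 0 7/25 24/25 0; 0 -24/25 7/25 0; 0 0 0 1]
T2·T1 = [1 0 0 0; 0 7/25 24/25 0; 0 -41/50 19/25 0; 0 0 0 1]
T3·…·T1 = [1 0 0 0; 0 -7/25 -24/25 0; 0 -41/50 19/25 0; 0 0 0 1]
det M = -1; M⁻¹ = [1 0 0 0; 0 -19/25 -24/25 0; 0 -41/50 7/25 0; 0 0 0 1]
M⁻¹ · (2, 82/25, -117/25)ᵀ = (2, 2, -4)ᵀ

p = (2, 2, -4)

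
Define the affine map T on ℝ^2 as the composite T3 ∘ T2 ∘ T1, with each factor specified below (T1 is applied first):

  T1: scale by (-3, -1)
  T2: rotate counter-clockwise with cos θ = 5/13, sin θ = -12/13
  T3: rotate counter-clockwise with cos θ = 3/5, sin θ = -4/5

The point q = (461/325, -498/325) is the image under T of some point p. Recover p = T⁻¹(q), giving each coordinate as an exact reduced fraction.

T1 = [-3 0 0; 0 -1 0; 0 0 1]
T2·T1 = [-15/13 -12/13 0; 36/13 -5/13 0; 0 0 1]
T3·…·T1 = [99/65 -56/65 0; 168/65 33/65 0; 0 0 1]
det M = 3; M⁻¹ = [11/65 56/195 0; -56/65 33/65 0; 0 0 1]
M⁻¹ · (461/325, -498/325)ᵀ = (-1/5, -2)ᵀ

p = (-1/5, -2)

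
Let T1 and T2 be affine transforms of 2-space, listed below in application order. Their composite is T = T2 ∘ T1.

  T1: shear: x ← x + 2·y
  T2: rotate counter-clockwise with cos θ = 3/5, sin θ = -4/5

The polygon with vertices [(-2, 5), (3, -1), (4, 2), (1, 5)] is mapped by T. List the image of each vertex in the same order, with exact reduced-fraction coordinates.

image vertices: (44/5, -17/5), (-1/5, -7/5), (32/5, -26/5), (53/5, -29/5)

T1 shear: x ← x + 2·y: (-2, 5) → (8, 5); (3, -1) → (1, -1); (4, 2) → (8, 2); (1, 5) → (11, 5)
T2 rotate counter-clockwise with cos θ = 3/5, sin θ = -4/5: (8, 5) → (44/5, -17/5); (1, -1) → (-1/5, -7/5); (8, 2) → (32/5, -26/5); (11, 5) → (53/5, -29/5)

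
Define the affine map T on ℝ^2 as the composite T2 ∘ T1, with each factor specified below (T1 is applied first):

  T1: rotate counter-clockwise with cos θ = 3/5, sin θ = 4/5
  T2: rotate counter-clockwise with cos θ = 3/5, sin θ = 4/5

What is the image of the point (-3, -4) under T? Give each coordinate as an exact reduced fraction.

T1 rotate counter-clockwise with cos θ = 3/5, sin θ = 4/5: (-3, -4) → (7/5, -24/5)
T2 rotate counter-clockwise with cos θ = 3/5, sin θ = 4/5: (7/5, -24/5) → (117/25, -44/25)

T(p) = (117/25, -44/25)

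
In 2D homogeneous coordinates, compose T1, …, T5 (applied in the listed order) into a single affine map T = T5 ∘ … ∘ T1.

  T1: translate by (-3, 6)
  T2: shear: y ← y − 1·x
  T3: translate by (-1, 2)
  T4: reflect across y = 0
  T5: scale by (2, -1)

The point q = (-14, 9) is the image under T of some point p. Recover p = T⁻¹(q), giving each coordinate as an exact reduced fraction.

T1 = [1 0 -3; 0 1 6; 0 0 1]
T2·T1 = [1 0 -3; -1 1 9; 0 0 1]
T3·…·T1 = [1 0 -4; -1 1 11; 0 0 1]
T4·…·T1 = [1 0 -4; 1 -1 -11; 0 0 1]
T5·…·T1 = [2 0 -8; -1 1 11; 0 0 1]
det M = 2; M⁻¹ = [1/2 0 4; 1/2 1 -7; 0 0 1]
M⁻¹ · (-14, 9)ᵀ = (-3, -5)ᵀ

p = (-3, -5)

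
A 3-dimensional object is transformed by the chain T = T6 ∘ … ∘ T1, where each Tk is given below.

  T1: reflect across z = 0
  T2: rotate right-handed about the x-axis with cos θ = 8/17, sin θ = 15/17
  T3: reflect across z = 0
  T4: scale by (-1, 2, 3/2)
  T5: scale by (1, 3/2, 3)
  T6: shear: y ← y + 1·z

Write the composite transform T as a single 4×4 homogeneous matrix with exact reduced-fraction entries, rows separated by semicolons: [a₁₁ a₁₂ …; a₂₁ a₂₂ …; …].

T = [-1 0 0 0; 0 -87/34 81/17 0; 0 -135/34 36/17 0; 0 0 0 1]

T1 = [1 0 0 0; 0 1 0 0; 0 0 -1 0; 0 0 0 1]
T2·T1 = [1 0 0 0; 0 8/17 15/17 0; 0 15/17 -8/17 0; 0 0 0 1]
T3·…·T1 = [1 0 0 0; 0 8/17 15/17 0; 0 -15/17 8/17 0; 0 0 0 1]
T4·…·T1 = [-1 0 0 0; 0 16/17 30/17 0; 0 -45/34 12/17 0; 0 0 0 1]
T5·…·T1 = [-1 0 0 0; 0 24/17 45/17 0; 0 -135/34 36/17 0; 0 0 0 1]
T6·…·T1 = [-1 0 0 0; 0 -87/34 81/17 0; 0 -135/34 36/17 0; 0 0 0 1]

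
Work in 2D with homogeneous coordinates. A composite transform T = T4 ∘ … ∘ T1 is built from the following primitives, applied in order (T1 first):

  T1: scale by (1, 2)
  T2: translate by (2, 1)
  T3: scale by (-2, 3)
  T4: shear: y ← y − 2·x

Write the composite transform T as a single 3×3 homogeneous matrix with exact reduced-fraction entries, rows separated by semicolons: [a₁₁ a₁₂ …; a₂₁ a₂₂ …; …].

T1 = [1 0 0; 0 2 0; 0 0 1]
T2·T1 = [1 0 2; 0 2 1; 0 0 1]
T3·…·T1 = [-2 0 -4; 0 6 3; 0 0 1]
T4·…·T1 = [-2 0 -4; 4 6 11; 0 0 1]

T = [-2 0 -4; 4 6 11; 0 0 1]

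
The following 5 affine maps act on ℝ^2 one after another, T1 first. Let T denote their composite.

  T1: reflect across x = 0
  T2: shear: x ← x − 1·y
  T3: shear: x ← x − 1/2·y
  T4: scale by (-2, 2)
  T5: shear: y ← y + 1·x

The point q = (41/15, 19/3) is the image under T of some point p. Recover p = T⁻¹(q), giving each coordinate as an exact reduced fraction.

T1 = [-1 0 0; 0 1 0; 0 0 1]
T2·T1 = [-1 -1 0; 0 1 0; 0 0 1]
T3·…·T1 = [-1 -3/2 0; 0 1 0; 0 0 1]
T4·…·T1 = [2 3 0; 0 2 0; 0 0 1]
T5·…·T1 = [2 3 0; 2 5 0; 0 0 1]
det M = 4; M⁻¹ = [5/4 -3/4 0; -1/2 1/2 0; 0 0 1]
M⁻¹ · (41/15, 19/3)ᵀ = (-4/3, 9/5)ᵀ

p = (-4/3, 9/5)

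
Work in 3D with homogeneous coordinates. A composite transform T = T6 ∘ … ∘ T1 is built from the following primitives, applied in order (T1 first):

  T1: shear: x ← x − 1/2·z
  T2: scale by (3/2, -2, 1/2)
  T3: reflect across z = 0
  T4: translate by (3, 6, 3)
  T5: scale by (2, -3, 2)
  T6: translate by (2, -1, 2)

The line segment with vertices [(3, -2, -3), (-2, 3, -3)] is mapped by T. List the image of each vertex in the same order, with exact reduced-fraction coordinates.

image vertices: (43/2, -31, 11), (13/2, -1, 11)

T1 shear: x ← x − 1/2·z: (3, -2, -3) → (9/2, -2, -3); (-2, 3, -3) → (-1/2, 3, -3)
T2 scale by (3/2, -2, 1/2): (9/2, -2, -3) → (27/4, 4, -3/2); (-1/2, 3, -3) → (-3/4, -6, -3/2)
T3 reflect across z = 0: (27/4, 4, -3/2) → (27/4, 4, 3/2); (-3/4, -6, -3/2) → (-3/4, -6, 3/2)
T4 translate by (3, 6, 3): (27/4, 4, 3/2) → (39/4, 10, 9/2); (-3/4, -6, 3/2) → (9/4, 0, 9/2)
T5 scale by (2, -3, 2): (39/4, 10, 9/2) → (39/2, -30, 9); (9/4, 0, 9/2) → (9/2, 0, 9)
T6 translate by (2, -1, 2): (39/2, -30, 9) → (43/2, -31, 11); (9/2, 0, 9) → (13/2, -1, 11)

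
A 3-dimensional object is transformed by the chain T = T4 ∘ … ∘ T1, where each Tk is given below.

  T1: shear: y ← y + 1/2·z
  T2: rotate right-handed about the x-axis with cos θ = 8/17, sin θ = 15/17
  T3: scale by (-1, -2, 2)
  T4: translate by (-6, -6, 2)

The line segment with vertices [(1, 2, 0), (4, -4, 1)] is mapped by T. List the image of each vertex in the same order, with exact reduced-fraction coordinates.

T1 shear: y ← y + 1/2·z: (1, 2, 0) → (1, 2, 0); (4, -4, 1) → (4, -7/2, 1)
T2 rotate right-handed about the x-axis with cos θ = 8/17, sin θ = 15/17: (1, 2, 0) → (1, 16/17, 30/17); (4, -7/2, 1) → (4, -43/17, -89/34)
T3 scale by (-1, -2, 2): (1, 16/17, 30/17) → (-1, -32/17, 60/17); (4, -43/17, -89/34) → (-4, 86/17, -89/17)
T4 translate by (-6, -6, 2): (-1, -32/17, 60/17) → (-7, -134/17, 94/17); (-4, 86/17, -89/17) → (-10, -16/17, -55/17)

image vertices: (-7, -134/17, 94/17), (-10, -16/17, -55/17)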